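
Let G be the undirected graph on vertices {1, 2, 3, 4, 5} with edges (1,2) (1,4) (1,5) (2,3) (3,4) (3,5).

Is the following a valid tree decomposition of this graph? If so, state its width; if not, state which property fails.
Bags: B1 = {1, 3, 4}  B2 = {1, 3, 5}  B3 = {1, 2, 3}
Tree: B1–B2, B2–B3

Checking the three conditions: (i) the bags cover all of {1, 2, 3, 4, 5}; (ii) for each edge, some bag contains both endpoints; (iii) the bags containing any fixed vertex form a subtree. All hold, so the decomposition is valid with width 3 − 1 = 2.

Yes; width 2.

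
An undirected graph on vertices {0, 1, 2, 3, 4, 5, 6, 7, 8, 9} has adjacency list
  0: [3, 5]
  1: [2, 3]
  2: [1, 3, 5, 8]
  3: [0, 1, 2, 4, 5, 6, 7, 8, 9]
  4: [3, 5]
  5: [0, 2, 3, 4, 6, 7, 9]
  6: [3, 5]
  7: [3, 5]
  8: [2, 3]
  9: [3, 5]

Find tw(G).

2

A width-2 tree decomposition is:
Bags: B1 = {3, 5, 6}  B2 = {3, 5, 9}  B3 = {2, 3, 5}  B4 = {3, 5, 7}  B5 = {1, 2, 3}  B6 = {2, 3, 8}  B7 = {3, 4, 5}  B8 = {0, 3, 5}
Tree: B1–B2, B1–B3, B3–B4, B3–B5, B5–B6, B3–B7, B2–B8
Every bag has size at most 3, so the width is 3 − 1 = 2 and tw(G) ≤ 2. On the other hand G contains the 3-clique {2, 3, 8}. A clique must lie in a single bag of any decomposition, so no decomposition can have width below 2. Therefore the treewidth is 2.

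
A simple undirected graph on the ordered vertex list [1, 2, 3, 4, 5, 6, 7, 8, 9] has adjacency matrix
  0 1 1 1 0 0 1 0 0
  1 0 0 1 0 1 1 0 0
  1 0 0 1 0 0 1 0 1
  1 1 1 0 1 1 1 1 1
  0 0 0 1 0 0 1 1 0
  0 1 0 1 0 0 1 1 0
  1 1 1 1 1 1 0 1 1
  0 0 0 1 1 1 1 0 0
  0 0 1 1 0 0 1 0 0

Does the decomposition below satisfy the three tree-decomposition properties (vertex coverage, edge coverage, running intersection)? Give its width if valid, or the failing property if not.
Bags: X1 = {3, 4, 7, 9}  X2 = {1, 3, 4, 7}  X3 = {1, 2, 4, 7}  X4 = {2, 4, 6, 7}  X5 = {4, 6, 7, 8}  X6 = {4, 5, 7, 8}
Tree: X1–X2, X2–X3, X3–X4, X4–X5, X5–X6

Checking the three conditions: (i) the bags cover all of {1, 2, 3, 4, 5, 6, 7, 8, 9}; (ii) for each edge, some bag contains both endpoints; (iii) the bags containing any fixed vertex form a subtree. All hold, so the decomposition is valid with width 4 − 1 = 3.

Yes; width 3.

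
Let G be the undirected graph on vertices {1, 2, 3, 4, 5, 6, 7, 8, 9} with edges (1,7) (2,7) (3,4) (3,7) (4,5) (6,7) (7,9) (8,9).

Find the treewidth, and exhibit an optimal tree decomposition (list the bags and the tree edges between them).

Treewidth 1.
One such decomposition:
Bags: B1 = {2, 7}  B2 = {7, 9}  B3 = {3, 7}  B4 = {3, 4}  B5 = {4, 5}  B6 = {8, 9}  B7 = {6, 7}  B8 = {1, 7}
Tree: B1–B2, B1–B3, B3–B4, B4–B5, B2–B6, B2–B7, B2–B8

Each bag holds 2 vertices, so the decomposition has width 1, which upper-bounds the treewidth. Since G has at least one edge (e.g. 7–2), it is not an edgeless graph, so tw(G) ≥ 1. Therefore the treewidth is 1.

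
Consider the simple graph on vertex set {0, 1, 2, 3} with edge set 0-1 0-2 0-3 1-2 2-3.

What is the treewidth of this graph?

2

A width-2 tree decomposition is:
Bags: B1 = {0, 2, 3}  B2 = {0, 1, 2}
Tree: B1–B2
Each bag holds 3 vertices, so the decomposition has width 2, which upper-bounds the treewidth. Conversely, {0, 1, 2} is a clique of size 3, and the vertices of any clique must share a bag in every tree decomposition; so some bag has ≥ 3 vertices and tw(G) ≥ 2. The upper and lower bounds meet at 2, so that is the treewidth.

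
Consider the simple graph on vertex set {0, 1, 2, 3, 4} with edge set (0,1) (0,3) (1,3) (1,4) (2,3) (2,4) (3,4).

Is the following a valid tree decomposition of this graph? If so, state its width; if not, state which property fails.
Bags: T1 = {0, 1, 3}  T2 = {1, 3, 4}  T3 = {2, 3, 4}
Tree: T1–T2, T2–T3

Yes; width 2.

Checking the three conditions: (i) the bags cover all of {0, 1, 2, 3, 4}; (ii) for each edge, some bag contains both endpoints; (iii) the bags containing any fixed vertex form a subtree. All hold, so the decomposition is valid with width 3 − 1 = 2.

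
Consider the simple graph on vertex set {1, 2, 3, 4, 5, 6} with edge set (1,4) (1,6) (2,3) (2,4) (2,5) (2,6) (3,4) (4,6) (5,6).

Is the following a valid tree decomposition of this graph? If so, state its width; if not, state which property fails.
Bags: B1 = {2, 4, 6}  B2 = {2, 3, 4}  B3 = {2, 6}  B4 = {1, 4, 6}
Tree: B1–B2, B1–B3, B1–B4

No — vertex 5 appears in no bag.

A tree decomposition must satisfy three properties: every vertex lies in some bag; for every edge, both endpoints lie together in some bag; and for every vertex, the bags containing it form a connected subtree. Here vertex 5 appears in no bag, so the decomposition is invalid.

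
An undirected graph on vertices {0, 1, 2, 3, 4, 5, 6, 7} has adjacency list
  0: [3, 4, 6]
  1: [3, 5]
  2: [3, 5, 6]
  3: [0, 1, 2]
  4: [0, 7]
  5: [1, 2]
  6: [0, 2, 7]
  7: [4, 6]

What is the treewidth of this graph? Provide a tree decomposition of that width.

Every bag has size at most 3, so the width is 3 − 1 = 2 and tw(G) ≤ 2. For the lower bound, G contains the cycle 4–7–6–0–4, so G is not a forest; only forests have treewidth ≤ 1, hence tw(G) ≥ 2. Hence tw(G) = 2 exactly.

Treewidth 2.
One optimal decomposition is:
Bags: B1 = {0, 4, 7}  B2 = {0, 6, 7}  B3 = {0, 3, 6}  B4 = {2, 3, 6}  B5 = {1, 2, 3}  B6 = {1, 2, 5}
Tree: B1–B2, B2–B3, B3–B4, B4–B5, B5–B6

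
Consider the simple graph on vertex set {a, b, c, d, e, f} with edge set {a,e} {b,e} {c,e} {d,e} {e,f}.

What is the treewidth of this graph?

A width-1 tree decomposition is:
Bags: B1 = {b, e}  B2 = {e, f}  B3 = {d, e}  B4 = {a, e}  B5 = {c, e}
Tree: B1–B2, B1–B3, B1–B4, B2–B5
Each bag holds 2 vertices, so the decomposition has width 1, which upper-bounds the treewidth. Any graph with an edge has treewidth ≥ 1, and G has the edge b–e. Therefore the treewidth is 1.

1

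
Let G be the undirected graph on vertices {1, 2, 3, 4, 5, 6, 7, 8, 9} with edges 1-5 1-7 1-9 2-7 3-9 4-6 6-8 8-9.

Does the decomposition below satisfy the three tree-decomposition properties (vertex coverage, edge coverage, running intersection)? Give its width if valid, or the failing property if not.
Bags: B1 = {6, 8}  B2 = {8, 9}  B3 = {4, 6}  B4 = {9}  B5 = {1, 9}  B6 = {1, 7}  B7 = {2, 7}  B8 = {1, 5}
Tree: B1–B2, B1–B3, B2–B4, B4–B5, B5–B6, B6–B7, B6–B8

No — vertex 3 appears in no bag.

A tree decomposition must satisfy three properties: every vertex lies in some bag; for every edge, both endpoints lie together in some bag; and for every vertex, the bags containing it form a connected subtree. Here vertex 3 appears in no bag, so the decomposition is invalid.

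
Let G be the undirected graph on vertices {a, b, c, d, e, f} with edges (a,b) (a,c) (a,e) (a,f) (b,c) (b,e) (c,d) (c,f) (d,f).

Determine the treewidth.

A width-2 tree decomposition is:
Bags: B1 = {a, c, f}  B2 = {a, b, c}  B3 = {c, d, f}  B4 = {a, b, e}
Tree: B1–B2, B1–B3, B2–B4
Every bag has size at most 3, so the width is 3 − 1 = 2 and tw(G) ≤ 2. For the lower bound, the 3 vertices {a, b, e} are pairwise adjacent, and any tree decomposition puts a clique entirely inside one bag — forcing width ≥ 2. The upper and lower bounds meet at 2, so that is the treewidth.

2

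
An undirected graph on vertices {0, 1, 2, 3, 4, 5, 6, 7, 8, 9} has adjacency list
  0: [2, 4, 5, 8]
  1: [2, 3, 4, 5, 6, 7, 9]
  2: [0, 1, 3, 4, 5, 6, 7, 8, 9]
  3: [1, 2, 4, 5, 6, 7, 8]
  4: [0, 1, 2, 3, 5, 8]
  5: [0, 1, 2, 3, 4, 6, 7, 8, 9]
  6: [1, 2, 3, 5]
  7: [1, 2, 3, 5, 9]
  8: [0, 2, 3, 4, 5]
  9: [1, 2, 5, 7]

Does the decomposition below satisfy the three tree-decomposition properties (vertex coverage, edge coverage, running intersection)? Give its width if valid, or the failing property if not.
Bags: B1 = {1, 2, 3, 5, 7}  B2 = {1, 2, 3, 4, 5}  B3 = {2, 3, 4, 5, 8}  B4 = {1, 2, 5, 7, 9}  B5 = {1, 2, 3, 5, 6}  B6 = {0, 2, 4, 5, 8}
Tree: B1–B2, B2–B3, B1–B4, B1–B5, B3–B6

Checking the three conditions: (i) the bags cover all of {0, 1, 2, 3, 4, 5, 6, 7, 8, 9}; (ii) for each edge, some bag contains both endpoints; (iii) the bags containing any fixed vertex form a subtree. All hold, so the decomposition is valid with width 5 − 1 = 4.

Yes; width 4.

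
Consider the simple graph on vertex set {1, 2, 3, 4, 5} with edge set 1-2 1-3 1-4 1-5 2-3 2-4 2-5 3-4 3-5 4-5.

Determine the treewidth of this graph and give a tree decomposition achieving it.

With just one bag of size 5, the width is 5 − 1 = 4, so tw(G) ≤ 4. On the other hand G contains the 5-clique {1, 2, 3, 4, 5}. A clique must lie in a single bag of any decomposition, so no decomposition can have width below 4. Therefore the treewidth is 4.

Treewidth 4.
One optimal decomposition is:
Bags: B1 = {1, 2, 3, 4, 5}
Tree: (single bag)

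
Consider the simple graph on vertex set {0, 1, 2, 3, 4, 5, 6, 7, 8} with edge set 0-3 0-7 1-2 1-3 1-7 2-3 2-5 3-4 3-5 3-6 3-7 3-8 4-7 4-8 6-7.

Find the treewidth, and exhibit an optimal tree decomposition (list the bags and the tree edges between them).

Treewidth 2.
One such decomposition:
Bags: B1 = {0, 3, 7}  B2 = {3, 4, 7}  B3 = {3, 6, 7}  B4 = {1, 3, 7}  B5 = {1, 2, 3}  B6 = {2, 3, 5}  B7 = {3, 4, 8}
Tree: B1–B2, B1–B3, B3–B4, B4–B5, B5–B6, B2–B7

Each bag holds 3 vertices, so the decomposition has width 2, which upper-bounds the treewidth. On the other hand G contains the 3-clique {3, 4, 8}. A clique must lie in a single bag of any decomposition, so no decomposition can have width below 2. Therefore the treewidth is 2.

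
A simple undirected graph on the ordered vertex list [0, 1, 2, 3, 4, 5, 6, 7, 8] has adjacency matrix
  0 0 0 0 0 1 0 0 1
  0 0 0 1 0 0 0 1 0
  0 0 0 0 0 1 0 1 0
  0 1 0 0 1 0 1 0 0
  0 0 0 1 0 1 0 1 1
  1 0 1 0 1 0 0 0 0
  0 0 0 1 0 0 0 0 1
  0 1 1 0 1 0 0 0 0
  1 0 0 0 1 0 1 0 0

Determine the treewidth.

A width-3 tree decomposition is:
Bags: B1 = {0, 3, 6, 8}  B2 = {0, 3, 4, 8}  B3 = {0, 3, 4, 5}  B4 = {1, 3, 4, 5}  B5 = {1, 4, 5, 7}  B6 = {1, 2, 5, 7}
Tree: B1–B2, B2–B3, B3–B4, B4–B5, B5–B6
The largest bag has 4 vertices, giving width 3; this decomposition certifies tw(G) ≤ 3. For the lower bound: the 4 vertex sets {0,6,8}, {3}, {4}, {1,2,5,7} are disjoint, each induces a connected subgraph, and every pair is joined by at least one edge of G. Contracting each set to a single vertex therefore yields K_{4} as a minor, and since treewidth is minor-monotone, tw(G) ≥ tw(K_{4}) = 3. The upper and lower bounds meet at 3, so that is the treewidth.

3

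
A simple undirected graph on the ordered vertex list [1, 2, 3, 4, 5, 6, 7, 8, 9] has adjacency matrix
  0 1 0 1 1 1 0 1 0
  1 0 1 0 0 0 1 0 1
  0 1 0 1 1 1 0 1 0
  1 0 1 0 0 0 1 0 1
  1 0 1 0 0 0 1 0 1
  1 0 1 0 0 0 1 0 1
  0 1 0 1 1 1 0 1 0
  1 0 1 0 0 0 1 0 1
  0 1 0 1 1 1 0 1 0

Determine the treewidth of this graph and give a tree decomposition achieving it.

Treewidth 4.
Bags: B1 = {1, 3, 7, 8, 9}  B2 = {1, 3, 5, 7, 9}  B3 = {1, 3, 6, 7, 9}  B4 = {1, 3, 4, 7, 9}  B5 = {1, 2, 3, 7, 9}
Tree: B1–B2, B2–B3, B3–B4, B4–B5

Each bag holds 5 vertices, so the decomposition has width 4, which upper-bounds the treewidth. For the lower bound: the 5 vertex sets {1,8}, {5,7}, {6,9}, {3}, {4} are disjoint, each induces a connected subgraph, and every pair is joined by at least one edge of G. Contracting each set to a single vertex therefore yields K_{5} as a minor, and since treewidth is minor-monotone, tw(G) ≥ tw(K_{5}) = 4. The upper and lower bounds meet at 4, so that is the treewidth.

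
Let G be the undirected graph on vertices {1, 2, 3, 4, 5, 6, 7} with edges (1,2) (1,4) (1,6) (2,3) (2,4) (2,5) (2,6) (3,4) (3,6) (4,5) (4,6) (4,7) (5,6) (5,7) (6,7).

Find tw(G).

A width-3 tree decomposition is:
Bags: B1 = {2, 3, 4, 6}  B2 = {2, 4, 5, 6}  B3 = {1, 2, 4, 6}  B4 = {4, 5, 6, 7}
Tree: B1–B2, B2–B3, B2–B4
The largest bag has 4 vertices, giving width 3; this decomposition certifies tw(G) ≤ 3. On the other hand G contains the 4-clique {1, 2, 4, 6}. A clique must lie in a single bag of any decomposition, so no decomposition can have width below 3. Hence tw(G) = 3 exactly.

3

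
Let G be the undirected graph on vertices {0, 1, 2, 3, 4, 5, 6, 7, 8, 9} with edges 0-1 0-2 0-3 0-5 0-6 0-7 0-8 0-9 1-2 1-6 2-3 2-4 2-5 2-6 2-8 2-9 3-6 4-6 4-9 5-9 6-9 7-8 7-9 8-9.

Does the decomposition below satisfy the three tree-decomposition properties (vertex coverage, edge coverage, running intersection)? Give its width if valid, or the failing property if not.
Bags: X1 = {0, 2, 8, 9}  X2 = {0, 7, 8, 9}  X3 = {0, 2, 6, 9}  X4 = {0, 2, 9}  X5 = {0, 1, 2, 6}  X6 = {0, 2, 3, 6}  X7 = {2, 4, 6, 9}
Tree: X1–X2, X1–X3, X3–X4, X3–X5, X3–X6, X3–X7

No — vertex 5 appears in no bag.

A tree decomposition must satisfy three properties: every vertex lies in some bag; for every edge, both endpoints lie together in some bag; and for every vertex, the bags containing it form a connected subtree. Here vertex 5 appears in no bag, so the decomposition is invalid.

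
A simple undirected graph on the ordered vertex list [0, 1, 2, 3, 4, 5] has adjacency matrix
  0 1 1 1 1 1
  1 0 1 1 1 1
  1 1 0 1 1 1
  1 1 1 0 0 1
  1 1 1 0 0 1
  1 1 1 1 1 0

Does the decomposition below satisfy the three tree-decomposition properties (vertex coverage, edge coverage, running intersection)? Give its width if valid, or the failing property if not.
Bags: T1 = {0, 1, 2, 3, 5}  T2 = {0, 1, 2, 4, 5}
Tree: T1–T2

Yes; width 4.

Checking the three conditions: (i) the bags cover all of {0, 1, 2, 3, 4, 5}; (ii) for each edge, some bag contains both endpoints; (iii) the bags containing any fixed vertex form a subtree. All hold, so the decomposition is valid with width 5 − 1 = 4.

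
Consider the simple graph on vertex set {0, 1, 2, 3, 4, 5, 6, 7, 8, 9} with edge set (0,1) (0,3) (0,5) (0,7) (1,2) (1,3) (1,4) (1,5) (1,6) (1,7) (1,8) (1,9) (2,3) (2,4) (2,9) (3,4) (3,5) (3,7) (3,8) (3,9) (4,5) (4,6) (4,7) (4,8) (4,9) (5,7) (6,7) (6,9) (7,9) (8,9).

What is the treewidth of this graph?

A width-4 tree decomposition is:
Bags: B1 = {1, 3, 4, 5, 7}  B2 = {1, 3, 4, 7, 9}  B3 = {1, 2, 3, 4, 9}  B4 = {0, 1, 3, 5, 7}  B5 = {1, 3, 4, 8, 9}  B6 = {1, 4, 6, 7, 9}
Tree: B1–B2, B2–B3, B1–B4, B2–B5, B2–B6
The largest bag has 5 vertices, giving width 4; this decomposition certifies tw(G) ≤ 4. Conversely, {0, 1, 3, 5, 7} is a clique of size 5, and the vertices of any clique must share a bag in every tree decomposition; so some bag has ≥ 5 vertices and tw(G) ≥ 4. The upper and lower bounds meet at 4, so that is the treewidth.

4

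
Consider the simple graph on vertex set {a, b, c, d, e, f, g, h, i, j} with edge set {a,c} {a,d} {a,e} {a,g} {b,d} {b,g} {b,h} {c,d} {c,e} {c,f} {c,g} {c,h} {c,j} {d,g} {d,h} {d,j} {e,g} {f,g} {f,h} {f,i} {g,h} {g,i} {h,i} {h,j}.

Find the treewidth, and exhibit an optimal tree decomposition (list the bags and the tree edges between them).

Treewidth 3.
One such decomposition:
Bags: B1 = {c, d, h, j}  B2 = {c, d, g, h}  B3 = {b, d, g, h}  B4 = {a, c, d, g}  B5 = {a, c, e, g}  B6 = {c, f, g, h}  B7 = {f, g, h, i}
Tree: B1–B2, B2–B3, B2–B4, B4–B5, B2–B6, B6–B7

The largest bag has 4 vertices, giving width 3; this decomposition certifies tw(G) ≤ 3. On the other hand G contains the 4-clique {a, c, e, g}. A clique must lie in a single bag of any decomposition, so no decomposition can have width below 3. Therefore the treewidth is 3.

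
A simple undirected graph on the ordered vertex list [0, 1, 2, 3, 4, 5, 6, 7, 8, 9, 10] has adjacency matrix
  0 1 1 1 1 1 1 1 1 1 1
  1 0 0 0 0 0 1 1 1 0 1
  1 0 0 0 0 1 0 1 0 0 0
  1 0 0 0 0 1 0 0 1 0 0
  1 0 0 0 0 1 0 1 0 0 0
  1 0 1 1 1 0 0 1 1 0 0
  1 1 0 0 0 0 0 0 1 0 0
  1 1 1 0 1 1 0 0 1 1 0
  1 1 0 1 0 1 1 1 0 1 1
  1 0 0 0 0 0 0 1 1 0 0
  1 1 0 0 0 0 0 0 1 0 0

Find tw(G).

A width-3 tree decomposition is:
Bags: B1 = {0, 5, 7, 8}  B2 = {0, 1, 7, 8}  B3 = {0, 1, 8, 10}  B4 = {0, 7, 8, 9}  B5 = {0, 1, 6, 8}  B6 = {0, 3, 5, 8}  B7 = {0, 4, 5, 7}  B8 = {0, 2, 5, 7}
Tree: B1–B2, B2–B3, B2–B4, B2–B5, B1–B6, B1–B7, B1–B8
The largest bag has 4 vertices, giving width 3; this decomposition certifies tw(G) ≤ 3. For the lower bound, the 4 vertices {0, 1, 8, 10} are pairwise adjacent, and any tree decomposition puts a clique entirely inside one bag — forcing width ≥ 3. Hence tw(G) = 3 exactly.

3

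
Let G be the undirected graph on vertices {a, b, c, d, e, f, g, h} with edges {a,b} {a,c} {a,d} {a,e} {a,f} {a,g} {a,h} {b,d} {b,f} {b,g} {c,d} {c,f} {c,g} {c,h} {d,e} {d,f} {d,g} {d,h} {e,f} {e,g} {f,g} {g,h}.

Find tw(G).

A width-4 tree decomposition is:
Bags: B1 = {a, b, d, f, g}  B2 = {a, c, d, f, g}  B3 = {a, c, d, g, h}  B4 = {a, d, e, f, g}
Tree: B1–B2, B2–B3, B1–B4
Every bag has size at most 5, so the width is 5 − 1 = 4 and tw(G) ≤ 4. On the other hand G contains the 5-clique {a, c, d, g, h}. A clique must lie in a single bag of any decomposition, so no decomposition can have width below 4. The upper and lower bounds meet at 4, so that is the treewidth.

4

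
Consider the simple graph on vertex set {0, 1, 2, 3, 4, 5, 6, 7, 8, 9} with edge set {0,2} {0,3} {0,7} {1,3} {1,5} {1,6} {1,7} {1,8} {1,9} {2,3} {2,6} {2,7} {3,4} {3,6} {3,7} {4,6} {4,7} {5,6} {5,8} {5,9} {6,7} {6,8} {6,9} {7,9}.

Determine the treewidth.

3

A width-3 tree decomposition is:
Bags: B1 = {1, 3, 6, 7}  B2 = {1, 6, 7, 9}  B3 = {2, 3, 6, 7}  B4 = {0, 2, 3, 7}  B5 = {1, 5, 6, 9}  B6 = {1, 5, 6, 8}  B7 = {3, 4, 6, 7}
Tree: B1–B2, B1–B3, B3–B4, B2–B5, B5–B6, B3–B7
Each bag holds 4 vertices, so the decomposition has width 3, which upper-bounds the treewidth. For the lower bound, the 4 vertices {0, 2, 3, 7} are pairwise adjacent, and any tree decomposition puts a clique entirely inside one bag — forcing width ≥ 3. Hence tw(G) = 3 exactly.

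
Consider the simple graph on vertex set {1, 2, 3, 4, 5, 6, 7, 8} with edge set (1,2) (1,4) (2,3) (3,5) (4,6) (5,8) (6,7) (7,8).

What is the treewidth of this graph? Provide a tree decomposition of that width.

The largest bag has 3 vertices, giving width 2; this decomposition certifies tw(G) ≤ 2. Since 1–4–6–7–8–5–3–2–1 is a cycle in G, G is not acyclic. Forests are exactly the graphs of treewidth ≤ 1, so tw(G) ≥ 2. Therefore the treewidth is 2.

Treewidth 2.
One such decomposition:
Bags: B1 = {1, 4, 6}  B2 = {1, 6, 7}  B3 = {1, 7, 8}  B4 = {1, 5, 8}  B5 = {1, 3, 5}  B6 = {1, 2, 3}
Tree: B1–B2, B2–B3, B3–B4, B4–B5, B5–B6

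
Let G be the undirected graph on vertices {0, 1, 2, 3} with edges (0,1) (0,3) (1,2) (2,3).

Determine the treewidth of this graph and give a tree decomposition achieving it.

Treewidth 2.
One optimal decomposition is:
Bags: B1 = {0, 1, 2}  B2 = {0, 2, 3}
Tree: B1–B2

Every bag has size at most 3, so the width is 3 − 1 = 2 and tw(G) ≤ 2. Since 0–1–2–3–0 is a cycle in G, G is not acyclic. Forests are exactly the graphs of treewidth ≤ 1, so tw(G) ≥ 2. The upper and lower bounds meet at 2, so that is the treewidth.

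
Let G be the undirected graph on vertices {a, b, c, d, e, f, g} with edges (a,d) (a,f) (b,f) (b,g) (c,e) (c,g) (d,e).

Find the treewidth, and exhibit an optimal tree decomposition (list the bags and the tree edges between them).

Treewidth 2.
One optimal decomposition is:
Bags: B1 = {b, c, g}  B2 = {b, c, f}  B3 = {a, c, f}  B4 = {a, c, d}  B5 = {c, d, e}
Tree: B1–B2, B2–B3, B3–B4, B4–B5

Every bag has size at most 3, so the width is 3 − 1 = 2 and tw(G) ≤ 2. For the lower bound, G contains the cycle c–g–b–f–a–d–e–c, so G is not a forest; only forests have treewidth ≤ 1, hence tw(G) ≥ 2. Therefore the treewidth is 2.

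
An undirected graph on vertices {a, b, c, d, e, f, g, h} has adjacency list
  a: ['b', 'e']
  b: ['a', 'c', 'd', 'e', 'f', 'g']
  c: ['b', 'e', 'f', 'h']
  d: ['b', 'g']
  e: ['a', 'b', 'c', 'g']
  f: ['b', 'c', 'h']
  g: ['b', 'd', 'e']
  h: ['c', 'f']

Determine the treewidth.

A width-2 tree decomposition is:
Bags: B1 = {b, c, f}  B2 = {b, c, e}  B3 = {b, e, g}  B4 = {a, b, e}  B5 = {c, f, h}  B6 = {b, d, g}
Tree: B1–B2, B2–B3, B3–B4, B1–B5, B3–B6
Each bag holds 3 vertices, so the decomposition has width 2, which upper-bounds the treewidth. On the other hand G contains the 3-clique {c, f, h}. A clique must lie in a single bag of any decomposition, so no decomposition can have width below 2. The upper and lower bounds meet at 2, so that is the treewidth.

2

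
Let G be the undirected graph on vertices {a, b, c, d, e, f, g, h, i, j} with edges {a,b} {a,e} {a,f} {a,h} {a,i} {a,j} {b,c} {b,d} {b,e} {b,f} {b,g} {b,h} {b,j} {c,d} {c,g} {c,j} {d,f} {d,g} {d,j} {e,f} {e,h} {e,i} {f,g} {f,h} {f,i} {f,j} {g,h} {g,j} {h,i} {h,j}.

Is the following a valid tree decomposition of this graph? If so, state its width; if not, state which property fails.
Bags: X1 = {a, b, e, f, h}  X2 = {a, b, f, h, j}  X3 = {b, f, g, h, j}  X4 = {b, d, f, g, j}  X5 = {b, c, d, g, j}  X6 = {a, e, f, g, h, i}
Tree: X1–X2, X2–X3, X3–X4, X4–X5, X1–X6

No — bags containing vertex g are not connected in the tree.

A tree decomposition must satisfy three properties: every vertex lies in some bag; for every edge, both endpoints lie together in some bag; and for every vertex, the bags containing it form a connected subtree. Here bags containing vertex g are not connected in the tree, so the decomposition is invalid.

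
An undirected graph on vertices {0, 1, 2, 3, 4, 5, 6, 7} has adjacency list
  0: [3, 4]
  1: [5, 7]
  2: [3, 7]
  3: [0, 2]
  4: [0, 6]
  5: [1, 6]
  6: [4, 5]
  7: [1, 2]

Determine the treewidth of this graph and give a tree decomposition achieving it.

Each bag holds 3 vertices, so the decomposition has width 2, which upper-bounds the treewidth. The edges 2–3–0–4–6–5–1–7–2 form a cycle, so G is not a tree and its treewidth is at least 2. Hence tw(G) = 2 exactly.

Treewidth 2.
One optimal decomposition is:
Bags: B1 = {0, 2, 3}  B2 = {0, 2, 4}  B3 = {2, 4, 6}  B4 = {2, 5, 6}  B5 = {1, 2, 5}  B6 = {1, 2, 7}
Tree: B1–B2, B2–B3, B3–B4, B4–B5, B5–B6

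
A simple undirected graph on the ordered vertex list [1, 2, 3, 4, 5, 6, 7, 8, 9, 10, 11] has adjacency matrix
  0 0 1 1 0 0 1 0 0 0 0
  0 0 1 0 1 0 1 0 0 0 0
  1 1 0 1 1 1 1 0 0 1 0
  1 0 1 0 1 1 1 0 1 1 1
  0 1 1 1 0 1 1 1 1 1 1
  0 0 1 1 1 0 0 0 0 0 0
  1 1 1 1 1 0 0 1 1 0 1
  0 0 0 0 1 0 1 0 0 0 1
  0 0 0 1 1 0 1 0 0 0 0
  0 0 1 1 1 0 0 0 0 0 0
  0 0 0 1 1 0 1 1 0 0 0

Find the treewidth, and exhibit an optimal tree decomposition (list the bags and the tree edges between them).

Treewidth 3.
Bags: B1 = {3, 4, 5, 7}  B2 = {1, 3, 4, 7}  B3 = {4, 5, 7, 11}  B4 = {3, 4, 5, 6}  B5 = {5, 7, 8, 11}  B6 = {2, 3, 5, 7}  B7 = {3, 4, 5, 10}  B8 = {4, 5, 7, 9}
Tree: B1–B2, B1–B3, B1–B4, B3–B5, B1–B6, B4–B7, B3–B8

Every bag has size at most 4, so the width is 4 − 1 = 3 and tw(G) ≤ 3. Conversely, {1, 3, 4, 7} is a clique of size 4, and the vertices of any clique must share a bag in every tree decomposition; so some bag has ≥ 4 vertices and tw(G) ≥ 3. Combining the bounds, tw(G) = 3.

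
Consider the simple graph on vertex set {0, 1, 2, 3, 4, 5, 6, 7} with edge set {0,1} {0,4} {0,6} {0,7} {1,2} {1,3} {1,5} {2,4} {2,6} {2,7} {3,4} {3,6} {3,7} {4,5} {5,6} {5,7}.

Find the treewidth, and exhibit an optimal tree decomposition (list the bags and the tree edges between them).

The largest bag has 5 vertices, giving width 4; this decomposition certifies tw(G) ≤ 4. For the lower bound: the 5 vertex sets {0,1}, {3,7}, {2,4}, {5}, {6} are disjoint, each induces a connected subgraph, and every pair is joined by at least one edge of G. Contracting each set to a single vertex therefore yields K_{5} as a minor, and since treewidth is minor-monotone, tw(G) ≥ tw(K_{5}) = 4. Hence tw(G) = 4 exactly.

Treewidth 4.
One optimal decomposition is:
Bags: B1 = {0, 1, 2, 3, 5}  B2 = {0, 2, 3, 5, 7}  B3 = {0, 2, 3, 4, 5}  B4 = {0, 2, 3, 5, 6}
Tree: B1–B2, B2–B3, B3–B4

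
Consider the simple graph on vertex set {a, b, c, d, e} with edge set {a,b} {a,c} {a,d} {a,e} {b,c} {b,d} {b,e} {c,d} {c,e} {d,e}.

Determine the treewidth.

A width-4 tree decomposition is:
Bags: B1 = {a, b, c, d, e}
Tree: (single bag)
With just one bag of size 5, the width is 5 − 1 = 4, so tw(G) ≤ 4. On the other hand G contains the 5-clique {a, b, c, d, e}. A clique must lie in a single bag of any decomposition, so no decomposition can have width below 4. The upper and lower bounds meet at 4, so that is the treewidth.

4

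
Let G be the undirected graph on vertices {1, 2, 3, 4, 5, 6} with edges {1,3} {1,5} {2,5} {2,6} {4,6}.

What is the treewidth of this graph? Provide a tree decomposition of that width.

The largest bag has 2 vertices, giving width 1; this decomposition certifies tw(G) ≤ 1. Since G has at least one edge (e.g. 4–6), it is not an edgeless graph, so tw(G) ≥ 1. Therefore the treewidth is 1.

Treewidth 1.
One such decomposition:
Bags: B1 = {4, 6}  B2 = {2, 6}  B3 = {2, 5}  B4 = {1, 5}  B5 = {1, 3}
Tree: B1–B2, B2–B3, B3–B4, B4–B5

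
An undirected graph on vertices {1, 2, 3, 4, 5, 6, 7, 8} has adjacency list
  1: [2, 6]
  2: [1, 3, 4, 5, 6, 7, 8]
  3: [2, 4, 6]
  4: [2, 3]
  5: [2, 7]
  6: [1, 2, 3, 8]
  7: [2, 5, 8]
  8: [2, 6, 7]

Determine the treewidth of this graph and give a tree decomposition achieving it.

Treewidth 2.
One optimal decomposition is:
Bags: B1 = {2, 3, 6}  B2 = {2, 3, 4}  B3 = {2, 6, 8}  B4 = {2, 7, 8}  B5 = {2, 5, 7}  B6 = {1, 2, 6}
Tree: B1–B2, B1–B3, B3–B4, B4–B5, B1–B6

The largest bag has 3 vertices, giving width 2; this decomposition certifies tw(G) ≤ 2. For the lower bound, the 3 vertices {2, 3, 4} are pairwise adjacent, and any tree decomposition puts a clique entirely inside one bag — forcing width ≥ 2. Combining the bounds, tw(G) = 2.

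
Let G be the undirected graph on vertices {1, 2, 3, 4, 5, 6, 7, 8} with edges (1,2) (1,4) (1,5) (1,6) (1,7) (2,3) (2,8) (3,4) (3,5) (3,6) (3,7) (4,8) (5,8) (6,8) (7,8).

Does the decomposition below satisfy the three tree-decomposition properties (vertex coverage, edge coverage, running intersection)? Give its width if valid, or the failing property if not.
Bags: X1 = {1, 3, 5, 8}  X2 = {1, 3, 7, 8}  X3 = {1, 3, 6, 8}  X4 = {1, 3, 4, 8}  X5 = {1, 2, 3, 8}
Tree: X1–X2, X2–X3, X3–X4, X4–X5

Yes; width 3.

Vertex coverage: the bags together contain {1, 2, 3, 4, 5, 6, 7, 8}, the full vertex set. Edge coverage: each edge of G has both endpoints in at least one bag. Running intersection: for every vertex, the bags containing it form a connected subtree. All three properties hold, so this is a valid tree decomposition of width max|bag| − 1 = 3, and hence tw(G) ≤ 3.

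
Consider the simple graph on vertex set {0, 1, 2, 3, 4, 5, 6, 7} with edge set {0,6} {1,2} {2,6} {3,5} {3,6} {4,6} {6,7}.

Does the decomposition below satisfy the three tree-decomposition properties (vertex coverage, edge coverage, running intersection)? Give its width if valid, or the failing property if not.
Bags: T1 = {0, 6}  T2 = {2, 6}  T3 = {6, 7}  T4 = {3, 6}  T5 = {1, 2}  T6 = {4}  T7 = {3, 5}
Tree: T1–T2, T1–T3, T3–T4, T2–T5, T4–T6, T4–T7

A tree decomposition must satisfy three properties: every vertex lies in some bag; for every edge, both endpoints lie together in some bag; and for every vertex, the bags containing it form a connected subtree. Here edge (6,4) lies in no bag, so the decomposition is invalid.

No — edge (6,4) lies in no bag.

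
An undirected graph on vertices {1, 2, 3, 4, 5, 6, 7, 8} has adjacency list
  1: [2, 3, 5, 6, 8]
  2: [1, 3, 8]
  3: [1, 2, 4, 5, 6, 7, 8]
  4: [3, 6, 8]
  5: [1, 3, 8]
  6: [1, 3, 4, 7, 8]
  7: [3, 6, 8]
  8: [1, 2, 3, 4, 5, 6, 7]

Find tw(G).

3

A width-3 tree decomposition is:
Bags: B1 = {3, 6, 7, 8}  B2 = {1, 3, 6, 8}  B3 = {1, 2, 3, 8}  B4 = {3, 4, 6, 8}  B5 = {1, 3, 5, 8}
Tree: B1–B2, B2–B3, B2–B4, B3–B5
Each bag holds 4 vertices, so the decomposition has width 3, which upper-bounds the treewidth. Conversely, {1, 2, 3, 8} is a clique of size 4, and the vertices of any clique must share a bag in every tree decomposition; so some bag has ≥ 4 vertices and tw(G) ≥ 3. Combining the bounds, tw(G) = 3.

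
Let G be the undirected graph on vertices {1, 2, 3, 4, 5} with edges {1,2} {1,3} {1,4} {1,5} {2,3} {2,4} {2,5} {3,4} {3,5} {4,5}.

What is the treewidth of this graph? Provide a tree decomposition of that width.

A single bag containing all 5 vertices is trivially a valid decomposition of width 4. For the lower bound, the 5 vertices {1, 2, 3, 4, 5} are pairwise adjacent, and any tree decomposition puts a clique entirely inside one bag — forcing width ≥ 4. Combining the bounds, tw(G) = 4.

Treewidth 4.
One such decomposition:
Bags: B1 = {1, 2, 3, 4, 5}
Tree: (single bag)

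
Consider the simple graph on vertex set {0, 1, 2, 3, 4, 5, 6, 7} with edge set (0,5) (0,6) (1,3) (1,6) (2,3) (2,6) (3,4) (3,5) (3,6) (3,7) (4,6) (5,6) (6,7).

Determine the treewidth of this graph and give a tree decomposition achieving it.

Treewidth 2.
One such decomposition:
Bags: B1 = {3, 6, 7}  B2 = {1, 3, 6}  B3 = {3, 5, 6}  B4 = {2, 3, 6}  B5 = {3, 4, 6}  B6 = {0, 5, 6}
Tree: B1–B2, B2–B3, B3–B4, B4–B5, B3–B6

Every bag has size at most 3, so the width is 3 − 1 = 2 and tw(G) ≤ 2. Conversely, {0, 5, 6} is a clique of size 3, and the vertices of any clique must share a bag in every tree decomposition; so some bag has ≥ 3 vertices and tw(G) ≥ 2. Therefore the treewidth is 2.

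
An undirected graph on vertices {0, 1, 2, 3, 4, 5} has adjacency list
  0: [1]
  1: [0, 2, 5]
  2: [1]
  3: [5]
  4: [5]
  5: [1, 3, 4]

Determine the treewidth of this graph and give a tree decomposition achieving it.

Treewidth 1.
One such decomposition:
Bags: B1 = {0, 1}  B2 = {1, 2}  B3 = {1, 5}  B4 = {4, 5}  B5 = {3, 5}
Tree: B1–B2, B1–B3, B3–B4, B3–B5

Each bag holds 2 vertices, so the decomposition has width 1, which upper-bounds the treewidth. Since G has at least one edge (e.g. 1–0), it is not an edgeless graph, so tw(G) ≥ 1. The upper and lower bounds meet at 1, so that is the treewidth.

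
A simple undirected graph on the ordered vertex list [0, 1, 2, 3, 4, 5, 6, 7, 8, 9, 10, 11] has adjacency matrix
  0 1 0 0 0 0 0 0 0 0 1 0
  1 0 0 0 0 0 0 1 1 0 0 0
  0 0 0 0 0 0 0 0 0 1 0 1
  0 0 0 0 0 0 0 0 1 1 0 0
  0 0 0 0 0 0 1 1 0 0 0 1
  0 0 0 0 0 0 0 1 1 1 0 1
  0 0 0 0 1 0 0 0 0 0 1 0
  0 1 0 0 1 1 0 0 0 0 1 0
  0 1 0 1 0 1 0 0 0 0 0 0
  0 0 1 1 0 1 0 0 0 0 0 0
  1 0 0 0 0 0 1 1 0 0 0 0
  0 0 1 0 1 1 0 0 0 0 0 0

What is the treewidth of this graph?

3

A width-3 tree decomposition is:
Bags: B1 = {2, 3, 8, 9}  B2 = {2, 5, 8, 9}  B3 = {2, 5, 8, 11}  B4 = {1, 5, 8, 11}  B5 = {1, 5, 7, 11}  B6 = {1, 4, 7, 11}  B7 = {0, 1, 4, 7}  B8 = {0, 4, 7, 10}  B9 = {0, 4, 6, 10}
Tree: B1–B2, B2–B3, B3–B4, B4–B5, B5–B6, B6–B7, B7–B8, B8–B9
Each bag holds 4 vertices, so the decomposition has width 3, which upper-bounds the treewidth. For the lower bound: the 4 vertex sets {2,3,9}, {8}, {5}, {1,4,7,11} are disjoint, each induces a connected subgraph, and every pair is joined by at least one edge of G. Contracting each set to a single vertex therefore yields K_{4} as a minor, and since treewidth is minor-monotone, tw(G) ≥ tw(K_{4}) = 3. Combining the bounds, tw(G) = 3.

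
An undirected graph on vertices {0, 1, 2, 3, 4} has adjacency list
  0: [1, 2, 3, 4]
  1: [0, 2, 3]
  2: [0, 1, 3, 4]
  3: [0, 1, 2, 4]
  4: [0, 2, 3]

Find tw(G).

3

A width-3 tree decomposition is:
Bags: B1 = {0, 1, 2, 3}  B2 = {0, 2, 3, 4}
Tree: B1–B2
Each bag holds 4 vertices, so the decomposition has width 3, which upper-bounds the treewidth. Conversely, {0, 1, 2, 3} is a clique of size 4, and the vertices of any clique must share a bag in every tree decomposition; so some bag has ≥ 4 vertices and tw(G) ≥ 3. Hence tw(G) = 3 exactly.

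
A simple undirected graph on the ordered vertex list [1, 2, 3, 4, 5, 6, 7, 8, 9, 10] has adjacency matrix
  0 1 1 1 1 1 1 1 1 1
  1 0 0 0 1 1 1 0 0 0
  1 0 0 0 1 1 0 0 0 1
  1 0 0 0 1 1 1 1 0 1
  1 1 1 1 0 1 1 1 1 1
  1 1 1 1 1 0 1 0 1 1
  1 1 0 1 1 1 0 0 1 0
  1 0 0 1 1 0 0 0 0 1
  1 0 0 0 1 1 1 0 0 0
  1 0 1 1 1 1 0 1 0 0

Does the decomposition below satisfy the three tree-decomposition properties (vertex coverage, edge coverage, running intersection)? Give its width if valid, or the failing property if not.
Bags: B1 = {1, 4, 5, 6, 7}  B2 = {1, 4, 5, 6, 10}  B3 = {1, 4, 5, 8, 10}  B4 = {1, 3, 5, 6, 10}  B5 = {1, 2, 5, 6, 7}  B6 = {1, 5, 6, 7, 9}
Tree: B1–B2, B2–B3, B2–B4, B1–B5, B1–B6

Checking the three conditions: (i) the bags cover all of {1, 2, 3, 4, 5, 6, 7, 8, 9, 10}; (ii) for each edge, some bag contains both endpoints; (iii) the bags containing any fixed vertex form a subtree. All hold, so the decomposition is valid with width 5 − 1 = 4.

Yes; width 4.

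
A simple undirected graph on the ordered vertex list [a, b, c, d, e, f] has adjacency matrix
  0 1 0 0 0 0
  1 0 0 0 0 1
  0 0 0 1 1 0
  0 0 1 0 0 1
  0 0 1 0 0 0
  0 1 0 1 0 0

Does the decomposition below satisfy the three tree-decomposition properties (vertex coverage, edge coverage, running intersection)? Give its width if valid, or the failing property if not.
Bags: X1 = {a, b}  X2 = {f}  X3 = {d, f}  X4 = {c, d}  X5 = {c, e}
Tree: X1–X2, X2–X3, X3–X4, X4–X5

No — edge (b,f) lies in no bag.

A tree decomposition must satisfy three properties: every vertex lies in some bag; for every edge, both endpoints lie together in some bag; and for every vertex, the bags containing it form a connected subtree. Here edge (b,f) lies in no bag, so the decomposition is invalid.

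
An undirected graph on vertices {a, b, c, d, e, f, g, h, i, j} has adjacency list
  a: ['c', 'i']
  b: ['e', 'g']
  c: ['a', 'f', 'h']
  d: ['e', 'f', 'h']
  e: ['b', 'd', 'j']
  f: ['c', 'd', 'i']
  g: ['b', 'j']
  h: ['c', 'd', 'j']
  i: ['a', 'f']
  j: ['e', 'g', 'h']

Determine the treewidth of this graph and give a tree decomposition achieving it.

Each bag holds 3 vertices, so the decomposition has width 2, which upper-bounds the treewidth. For the lower bound, G contains the cycle i–a–c–f–i, so G is not a forest; only forests have treewidth ≤ 1, hence tw(G) ≥ 2. Combining the bounds, tw(G) = 2.

Treewidth 2.
One optimal decomposition is:
Bags: B1 = {a, f, i}  B2 = {a, c, f}  B3 = {c, d, f}  B4 = {c, d, h}  B5 = {d, e, h}  B6 = {e, h, j}  B7 = {b, e, j}  B8 = {b, g, j}
Tree: B1–B2, B2–B3, B3–B4, B4–B5, B5–B6, B6–B7, B7–B8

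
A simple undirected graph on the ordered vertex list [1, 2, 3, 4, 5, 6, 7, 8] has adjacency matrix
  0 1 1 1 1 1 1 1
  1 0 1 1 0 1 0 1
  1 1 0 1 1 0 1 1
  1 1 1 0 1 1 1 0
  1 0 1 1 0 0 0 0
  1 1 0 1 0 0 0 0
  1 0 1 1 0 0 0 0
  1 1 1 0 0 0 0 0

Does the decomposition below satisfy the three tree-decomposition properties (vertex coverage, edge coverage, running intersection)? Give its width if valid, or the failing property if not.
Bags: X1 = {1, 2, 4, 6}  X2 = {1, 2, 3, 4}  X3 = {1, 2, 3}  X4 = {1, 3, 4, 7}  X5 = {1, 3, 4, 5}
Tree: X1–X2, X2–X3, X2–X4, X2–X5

No — vertex 8 appears in no bag.

A tree decomposition must satisfy three properties: every vertex lies in some bag; for every edge, both endpoints lie together in some bag; and for every vertex, the bags containing it form a connected subtree. Here vertex 8 appears in no bag, so the decomposition is invalid.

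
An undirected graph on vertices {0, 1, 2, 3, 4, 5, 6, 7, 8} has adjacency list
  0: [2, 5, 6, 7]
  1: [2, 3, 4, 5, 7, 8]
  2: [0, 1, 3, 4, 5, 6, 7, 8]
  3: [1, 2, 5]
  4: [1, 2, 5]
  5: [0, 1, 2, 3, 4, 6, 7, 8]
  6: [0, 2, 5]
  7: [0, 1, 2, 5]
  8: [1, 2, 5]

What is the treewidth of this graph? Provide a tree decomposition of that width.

Every bag has size at most 4, so the width is 4 − 1 = 3 and tw(G) ≤ 3. Conversely, {0, 2, 5, 6} is a clique of size 4, and the vertices of any clique must share a bag in every tree decomposition; so some bag has ≥ 4 vertices and tw(G) ≥ 3. The upper and lower bounds meet at 3, so that is the treewidth.

Treewidth 3.
One optimal decomposition is:
Bags: B1 = {1, 2, 5, 8}  B2 = {1, 2, 5, 7}  B3 = {1, 2, 4, 5}  B4 = {0, 2, 5, 7}  B5 = {0, 2, 5, 6}  B6 = {1, 2, 3, 5}
Tree: B1–B2, B1–B3, B2–B4, B4–B5, B1–B6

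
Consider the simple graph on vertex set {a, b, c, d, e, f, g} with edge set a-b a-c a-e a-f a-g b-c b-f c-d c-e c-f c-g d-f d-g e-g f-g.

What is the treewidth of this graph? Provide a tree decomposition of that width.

The largest bag has 4 vertices, giving width 3; this decomposition certifies tw(G) ≤ 3. For the lower bound, the 4 vertices {a, c, e, g} are pairwise adjacent, and any tree decomposition puts a clique entirely inside one bag — forcing width ≥ 3. Combining the bounds, tw(G) = 3.

Treewidth 3.
Bags: B1 = {a, b, c, f}  B2 = {a, c, f, g}  B3 = {c, d, f, g}  B4 = {a, c, e, g}
Tree: B1–B2, B2–B3, B2–B4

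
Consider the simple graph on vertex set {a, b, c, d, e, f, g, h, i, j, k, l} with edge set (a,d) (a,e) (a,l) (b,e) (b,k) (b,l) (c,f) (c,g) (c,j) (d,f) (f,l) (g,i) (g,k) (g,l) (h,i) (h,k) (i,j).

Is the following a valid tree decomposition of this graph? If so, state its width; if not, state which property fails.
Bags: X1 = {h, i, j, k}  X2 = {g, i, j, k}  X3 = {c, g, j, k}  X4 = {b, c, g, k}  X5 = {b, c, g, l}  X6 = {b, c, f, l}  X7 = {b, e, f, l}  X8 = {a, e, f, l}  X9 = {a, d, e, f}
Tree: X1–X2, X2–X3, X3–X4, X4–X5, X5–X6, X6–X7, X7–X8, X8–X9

Every vertex of G appears in some bag (union = {a, b, c, d, e, f, g, h, i, j, k, l}); every edge is covered by a bag; and for each vertex v the set of bags containing v is connected in the bag tree. The decomposition is therefore valid. The largest bag has 4 vertices, so the width is 3.

Yes; width 3.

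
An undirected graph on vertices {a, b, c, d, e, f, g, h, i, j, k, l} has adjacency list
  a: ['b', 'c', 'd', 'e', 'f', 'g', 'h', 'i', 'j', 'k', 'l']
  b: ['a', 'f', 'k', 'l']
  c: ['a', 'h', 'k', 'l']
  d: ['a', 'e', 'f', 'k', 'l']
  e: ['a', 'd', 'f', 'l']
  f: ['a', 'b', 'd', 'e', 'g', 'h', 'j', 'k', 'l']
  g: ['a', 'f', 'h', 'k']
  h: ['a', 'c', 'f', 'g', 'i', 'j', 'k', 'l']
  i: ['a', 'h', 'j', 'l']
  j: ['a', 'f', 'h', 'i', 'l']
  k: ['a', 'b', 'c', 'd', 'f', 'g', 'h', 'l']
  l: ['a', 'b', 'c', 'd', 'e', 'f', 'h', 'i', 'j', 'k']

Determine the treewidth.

4

A width-4 tree decomposition is:
Bags: B1 = {a, f, h, k, l}  B2 = {a, d, f, k, l}  B3 = {a, d, e, f, l}  B4 = {a, f, h, j, l}  B5 = {a, b, f, k, l}  B6 = {a, f, g, h, k}  B7 = {a, h, i, j, l}  B8 = {a, c, h, k, l}
Tree: B1–B2, B2–B3, B1–B4, B1–B5, B1–B6, B4–B7, B1–B8
Each bag holds 5 vertices, so the decomposition has width 4, which upper-bounds the treewidth. Conversely, {a, f, g, h, k} is a clique of size 5, and the vertices of any clique must share a bag in every tree decomposition; so some bag has ≥ 5 vertices and tw(G) ≥ 4. Therefore the treewidth is 4.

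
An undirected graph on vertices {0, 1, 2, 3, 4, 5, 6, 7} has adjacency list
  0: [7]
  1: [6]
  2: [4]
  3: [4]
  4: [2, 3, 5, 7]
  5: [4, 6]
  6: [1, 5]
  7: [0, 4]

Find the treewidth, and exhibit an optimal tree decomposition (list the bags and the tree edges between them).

Treewidth 1.
One optimal decomposition is:
Bags: B1 = {5, 6}  B2 = {4, 5}  B3 = {1, 6}  B4 = {2, 4}  B5 = {4, 7}  B6 = {3, 4}  B7 = {0, 7}
Tree: B1–B2, B1–B3, B2–B4, B4–B5, B4–B6, B5–B7

The largest bag has 2 vertices, giving width 1; this decomposition certifies tw(G) ≤ 1. Any graph with an edge has treewidth ≥ 1, and G has the edge 5–6. Therefore the treewidth is 1.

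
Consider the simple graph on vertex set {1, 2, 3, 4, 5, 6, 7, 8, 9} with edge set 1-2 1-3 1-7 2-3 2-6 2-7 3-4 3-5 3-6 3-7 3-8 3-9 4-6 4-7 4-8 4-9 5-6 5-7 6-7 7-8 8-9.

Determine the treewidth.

A width-3 tree decomposition is:
Bags: B1 = {2, 3, 6, 7}  B2 = {3, 4, 6, 7}  B3 = {3, 5, 6, 7}  B4 = {3, 4, 7, 8}  B5 = {3, 4, 8, 9}  B6 = {1, 2, 3, 7}
Tree: B1–B2, B1–B3, B2–B4, B4–B5, B1–B6
Each bag holds 4 vertices, so the decomposition has width 3, which upper-bounds the treewidth. For the lower bound, the 4 vertices {3, 4, 8, 9} are pairwise adjacent, and any tree decomposition puts a clique entirely inside one bag — forcing width ≥ 3. Combining the bounds, tw(G) = 3.

3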